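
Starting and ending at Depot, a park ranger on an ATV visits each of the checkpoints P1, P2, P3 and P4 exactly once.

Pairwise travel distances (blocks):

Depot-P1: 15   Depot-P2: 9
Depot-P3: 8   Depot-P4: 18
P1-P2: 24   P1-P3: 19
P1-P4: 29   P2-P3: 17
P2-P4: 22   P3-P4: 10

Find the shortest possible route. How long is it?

Depot-P1-P2-P3-P4-Depot: 15+24+17+10+18 = 84
Depot-P1-P2-P4-P3-Depot: 15+24+22+10+8 = 79
Depot-P1-P3-P2-P4-Depot: 15+19+17+22+18 = 91
Depot-P1-P3-P4-P2-Depot: 15+19+10+22+9 = 75
Depot-P1-P4-P2-P3-Depot: 15+29+22+17+8 = 91
Depot-P1-P4-P3-P2-Depot: 15+29+10+17+9 = 80
Depot-P2-P1-P3-P4-Depot: 9+24+19+10+18 = 80
Depot-P2-P1-P4-P3-Depot: 9+24+29+10+8 = 80
Depot-P2-P3-P1-P4-Depot: 9+17+19+29+18 = 92
Depot-P2-P4-P1-P3-Depot: 9+22+29+19+8 = 87
Depot-P3-P1-P2-P4-Depot: 8+19+24+22+18 = 91
Depot-P3-P2-P1-P4-Depot: 8+17+24+29+18 = 96
The minimum is 75.
One optimal route: Depot → P1 → P3 → P4 → P2 → Depot (or its reverse).

Shortest round trip = 75 blocks.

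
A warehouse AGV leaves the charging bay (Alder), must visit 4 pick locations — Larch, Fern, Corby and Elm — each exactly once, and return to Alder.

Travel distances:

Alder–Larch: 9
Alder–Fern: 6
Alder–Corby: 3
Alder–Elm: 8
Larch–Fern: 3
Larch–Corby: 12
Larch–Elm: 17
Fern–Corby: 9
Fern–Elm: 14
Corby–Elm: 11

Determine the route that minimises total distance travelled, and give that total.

Shortest round trip = 40.

There are 12 distinct closed tours to check (reversals are equivalent).
Alder-Larch-Fern-Corby-Elm-Alder: 9+3+9+11+8 = 40
Alder-Larch-Fern-Elm-Corby-Alder: 9+3+14+11+3 = 40
Alder-Larch-Corby-Fern-Elm-Alder: 9+12+9+14+8 = 52
Alder-Larch-Corby-Elm-Fern-Alder: 9+12+11+14+6 = 52
Alder-Larch-Elm-Fern-Corby-Alder: 9+17+14+9+3 = 52
Alder-Larch-Elm-Corby-Fern-Alder: 9+17+11+9+6 = 52
Alder-Fern-Larch-Corby-Elm-Alder: 6+3+12+11+8 = 40
Alder-Fern-Larch-Elm-Corby-Alder: 6+3+17+11+3 = 40
Alder-Fern-Corby-Larch-Elm-Alder: 6+9+12+17+8 = 52
Alder-Fern-Elm-Larch-Corby-Alder: 6+14+17+12+3 = 52
Alder-Corby-Larch-Fern-Elm-Alder: 3+12+3+14+8 = 40
Alder-Corby-Fern-Larch-Elm-Alder: 3+9+3+17+8 = 40
The minimum is 40.
One optimal route: Alder → Larch → Fern → Corby → Elm → Alder (or its reverse).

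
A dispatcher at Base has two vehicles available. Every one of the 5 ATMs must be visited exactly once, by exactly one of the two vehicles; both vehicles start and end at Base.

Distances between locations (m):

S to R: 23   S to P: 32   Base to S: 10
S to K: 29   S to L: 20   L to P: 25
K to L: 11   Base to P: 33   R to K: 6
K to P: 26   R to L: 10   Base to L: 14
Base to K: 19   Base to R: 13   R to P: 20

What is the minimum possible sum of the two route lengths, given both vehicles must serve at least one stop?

Minimum combined distance: 104 m.

Check every non-empty split of the stops between the two vehicles; for each half take its own optimal tour:
  {S} + {R, K, L, P}: 20 + 84 = 104
  {R} + {S, K, L, P}: 26 + 93 = 119
  {S, R} + {K, L, P}: 46 + 84 = 130
  {K} + {S, R, L, P}: 38 + 86 = 124
  {S, K} + {R, L, P}: 58 + 72 = 130
  {R, K} + {S, L, P}: 38 + 81 = 119
  … (15 splits in total)
Best: vehicle 1 Base → S → Base = 20; vehicle 2 Base → R → K → P → L → Base = 84; combined 104.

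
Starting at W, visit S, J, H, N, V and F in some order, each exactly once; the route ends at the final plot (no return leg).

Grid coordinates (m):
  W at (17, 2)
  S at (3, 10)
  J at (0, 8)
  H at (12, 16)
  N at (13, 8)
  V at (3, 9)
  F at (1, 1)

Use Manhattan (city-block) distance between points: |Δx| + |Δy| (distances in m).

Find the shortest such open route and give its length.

There are 6! = 720 possible orderings.
W→S→J→H→N→V→F: 22+5+20+9+11+10 = 77
W→S→J→H→N→F→V: 22+5+20+9+19+10 = 85
W→S→J→H→V→N→F: 22+5+20+16+11+19 = 93
W→S→J→H→V→F→N: 22+5+20+16+10+19 = 92
W→S→J→H→F→N→V: 22+5+20+26+19+11 = 103
W→S→J→H→F→V→N: 22+5+20+26+10+11 = 94
W→S→J→N→H→V→F: 22+5+13+9+16+10 = 75
W→S→J→N→H→F→V: 22+5+13+9+26+10 = 85
… (712 more)
W→N→H→S→V→J→F: 10+9+15+1+4+8 = 47  ← best
The minimum is 47.
One shortest path: W → N → H → S → V → J → F.

Minimum one-way distance = 47 m.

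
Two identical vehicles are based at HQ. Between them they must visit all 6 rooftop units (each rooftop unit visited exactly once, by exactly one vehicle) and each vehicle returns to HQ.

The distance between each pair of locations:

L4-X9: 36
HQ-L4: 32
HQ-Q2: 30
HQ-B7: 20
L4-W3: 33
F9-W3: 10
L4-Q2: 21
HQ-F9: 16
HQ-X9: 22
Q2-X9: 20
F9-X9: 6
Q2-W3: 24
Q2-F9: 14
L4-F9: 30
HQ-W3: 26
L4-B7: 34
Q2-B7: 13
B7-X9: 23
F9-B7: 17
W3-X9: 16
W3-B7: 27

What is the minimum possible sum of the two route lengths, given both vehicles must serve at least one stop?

150 — the smallest possible combined total.

Check every non-empty split of the stops between the two vehicles; for each half take its own optimal tour:
  {L4} + {Q2, F9, W3, B7, X9}: 64 + 95 = 159
  {Q2} + {L4, F9, W3, B7, X9}: 60 + 124 = 184
  {L4, Q2} + {F9, W3, B7, X9}: 83 + 85 = 168
  {F9} + {L4, Q2, W3, B7, X9}: 32 + 125 = 157
  {L4, F9} + {Q2, W3, B7, X9}: 78 + 95 = 173
  {Q2, F9} + {L4, W3, B7, X9}: 60 + 124 = 184
  … (31 splits in total)
  {L4, Q2, B7} + {F9, W3, X9}: 86 + 64 = 150  ← best
Best: vehicle 1 HQ → L4 → Q2 → B7 → HQ = 86; vehicle 2 HQ → F9 → W3 → X9 → HQ = 64; combined 150.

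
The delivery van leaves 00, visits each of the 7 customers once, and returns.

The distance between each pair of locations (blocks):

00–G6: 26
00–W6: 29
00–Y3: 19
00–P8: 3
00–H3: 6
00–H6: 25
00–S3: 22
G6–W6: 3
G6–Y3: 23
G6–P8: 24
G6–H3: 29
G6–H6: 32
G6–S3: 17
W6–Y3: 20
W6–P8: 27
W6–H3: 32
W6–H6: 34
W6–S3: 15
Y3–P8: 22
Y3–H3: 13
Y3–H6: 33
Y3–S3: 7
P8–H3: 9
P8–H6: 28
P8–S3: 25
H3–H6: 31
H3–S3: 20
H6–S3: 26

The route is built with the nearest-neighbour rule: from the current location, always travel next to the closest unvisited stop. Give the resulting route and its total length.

Nearest-neighbour total = 107 blocks; route 00 → P8 → H3 → Y3 → S3 → W6 → G6 → H6 → 00.

At 00 the remaining stops are P8 3, H3 6, Y3 19, S3 22, H6 25, G6 26, W6 29; go to P8.
At P8 the remaining stops are H3 9, Y3 22, G6 24, S3 25, W6 27, H6 28; go to H3.
At H3 the remaining stops are Y3 13, S3 20, G6 29, H6 31, W6 32; go to Y3.
At Y3 the remaining stops are S3 7, W6 20, G6 23, H6 33; go to S3.
At S3 the remaining stops are W6 15, G6 17, H6 26; go to W6.
At W6 the remaining stops are G6 3, H6 34; go to G6.
At G6 the remaining stops are H6 32; go to H6.
Return H6→00: 25.
Total = 3 + 9 + 13 + 7 + 15 + 3 + 32 + 25 = 107.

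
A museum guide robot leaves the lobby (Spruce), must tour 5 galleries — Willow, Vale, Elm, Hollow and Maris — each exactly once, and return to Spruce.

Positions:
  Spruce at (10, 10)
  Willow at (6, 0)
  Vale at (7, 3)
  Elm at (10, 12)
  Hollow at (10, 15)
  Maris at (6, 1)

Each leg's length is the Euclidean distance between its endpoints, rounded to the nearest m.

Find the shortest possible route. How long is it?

Shortest round trip = 31 m.

There are 60 distinct closed tours to check (reversals are equivalent).
Spruce-Willow-Vale-Elm-Hollow-Maris-Spruce: 11+3+9+3+15+10 = 51
Spruce-Willow-Vale-Elm-Maris-Hollow-Spruce: 11+3+9+12+15+5 = 55
Spruce-Willow-Vale-Hollow-Elm-Maris-Spruce: 11+3+12+3+12+10 = 51
Spruce-Willow-Vale-Hollow-Maris-Elm-Spruce: 11+3+12+15+12+2 = 55
Spruce-Willow-Vale-Maris-Elm-Hollow-Spruce: 11+3+2+12+3+5 = 36
Spruce-Willow-Vale-Maris-Hollow-Elm-Spruce: 11+3+2+15+3+2 = 36
Spruce-Willow-Elm-Vale-Hollow-Maris-Spruce: 11+13+9+12+15+10 = 70
Spruce-Willow-Elm-Vale-Maris-Hollow-Spruce: 11+13+9+2+15+5 = 55
Spruce-Willow-Elm-Hollow-Vale-Maris-Spruce: 11+13+3+12+2+10 = 51
Spruce-Willow-Elm-Hollow-Maris-Vale-Spruce: 11+13+3+15+2+8 = 52
Spruce-Willow-Elm-Maris-Vale-Hollow-Spruce: 11+13+12+2+12+5 = 55
Spruce-Willow-Elm-Maris-Hollow-Vale-Spruce: 11+13+12+15+12+8 = 71
Spruce-Willow-Hollow-Vale-Elm-Maris-Spruce: 11+16+12+9+12+10 = 70
Spruce-Willow-Hollow-Vale-Maris-Elm-Spruce: 11+16+12+2+12+2 = 55
… (46 more)
Spruce-Willow-Maris-Vale-Elm-Hollow-Spruce: 11+1+2+9+3+5 = 31  ← best
The minimum is 31.
One optimal route: Spruce → Willow → Maris → Vale → Elm → Hollow → Spruce (or its reverse).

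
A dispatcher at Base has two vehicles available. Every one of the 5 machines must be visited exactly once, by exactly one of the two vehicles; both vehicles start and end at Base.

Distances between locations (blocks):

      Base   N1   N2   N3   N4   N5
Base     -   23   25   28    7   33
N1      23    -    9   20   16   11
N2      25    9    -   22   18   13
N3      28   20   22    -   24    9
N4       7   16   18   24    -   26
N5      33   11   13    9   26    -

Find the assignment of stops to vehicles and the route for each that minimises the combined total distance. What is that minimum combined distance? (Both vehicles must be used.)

Check every non-empty split of the stops between the two vehicles; for each half take its own optimal tour:
  {N1} + {N2, N3, N4, N5}: 46 + 75 = 121
  {N2} + {N1, N3, N4, N5}: 50 + 71 = 121
  {N1, N2} + {N3, N4, N5}: 57 + 70 = 127
  {N3} + {N1, N2, N4, N5}: 56 + 72 = 128
  {N1, N3} + {N2, N4, N5}: 71 + 71 = 142
  {N2, N3} + {N1, N4, N5}: 75 + 67 = 142
  … (15 splits in total)
  {N4} + {N1, N2, N3, N5}: 14 + 82 = 96  ← best
Best: vehicle 1 Base → N4 → Base = 14; vehicle 2 Base → N1 → N2 → N5 → N3 → Base = 82; combined 96.

Minimum combined distance: 96 blocks.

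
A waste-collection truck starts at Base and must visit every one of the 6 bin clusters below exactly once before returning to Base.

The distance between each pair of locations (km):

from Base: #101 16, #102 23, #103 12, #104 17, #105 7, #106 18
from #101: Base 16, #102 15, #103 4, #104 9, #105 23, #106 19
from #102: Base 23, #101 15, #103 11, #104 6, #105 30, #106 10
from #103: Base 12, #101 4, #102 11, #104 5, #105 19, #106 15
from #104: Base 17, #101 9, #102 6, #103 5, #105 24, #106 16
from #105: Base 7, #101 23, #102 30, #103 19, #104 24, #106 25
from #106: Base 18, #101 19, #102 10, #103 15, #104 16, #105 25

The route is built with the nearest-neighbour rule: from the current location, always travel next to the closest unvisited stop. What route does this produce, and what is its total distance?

Nearest-neighbour total = 73 km; route Base → #105 → #103 → #101 → #104 → #102 → #106 → Base.

From Base: distances to unvisited — #105=7, #103=12, #101=16, #104=17, #106=18, #102=23. Nearest is #105 (7).
From #105: distances to unvisited — #103=19, #101=23, #104=24, #106=25, #102=30. Nearest is #103 (19).
From #103: distances to unvisited — #101=4, #104=5, #102=11, #106=15. Nearest is #101 (4).
From #101: distances to unvisited — #104=9, #102=15, #106=19. Nearest is #104 (9).
From #104: distances to unvisited — #102=6, #106=16. Nearest is #102 (6).
From #102: distances to unvisited — #106=10. Nearest is #106 (10).
Return #106→Base: 18.
Total = 7 + 19 + 4 + 9 + 6 + 10 + 18 = 73.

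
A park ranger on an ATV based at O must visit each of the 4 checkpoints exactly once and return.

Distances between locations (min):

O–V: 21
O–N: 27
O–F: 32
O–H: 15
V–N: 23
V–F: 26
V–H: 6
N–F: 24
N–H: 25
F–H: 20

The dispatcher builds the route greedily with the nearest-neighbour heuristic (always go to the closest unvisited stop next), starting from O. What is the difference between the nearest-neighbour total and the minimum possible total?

2 min longer than the optimal tour.

O: H=15, V=21, N=27, F=32 ⇒ H
H: V=6, F=20, N=25 ⇒ V
V: N=23, F=26 ⇒ N
N: F=24 ⇒ F
NN route O → H → V → N → F → O costs 100.
Optimal: O → V → H → F → N → O costs 98 (by enumerating all 12 distinct tours).
Excess = 100 − 98 = 2.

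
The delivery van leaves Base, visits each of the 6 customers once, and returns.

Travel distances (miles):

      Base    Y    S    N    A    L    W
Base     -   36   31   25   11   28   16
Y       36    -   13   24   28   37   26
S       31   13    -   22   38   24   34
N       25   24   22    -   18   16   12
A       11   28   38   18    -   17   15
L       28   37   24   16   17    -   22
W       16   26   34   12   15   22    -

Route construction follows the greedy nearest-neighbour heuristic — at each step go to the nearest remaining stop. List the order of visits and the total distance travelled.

Total distance 127 miles via the nearest-neighbour route Base → A → W → N → L → S → Y → Base.

At Base the remaining stops are A 11, W 16, N 25, L 28, S 31, Y 36; go to A.
At A the remaining stops are W 15, L 17, N 18, Y 28, S 38; go to W.
At W the remaining stops are N 12, L 22, Y 26, S 34; go to N.
At N the remaining stops are L 16, S 22, Y 24; go to L.
At L the remaining stops are S 24, Y 37; go to S.
At S the remaining stops are Y 13; go to Y.
Return Y→Base: 36.
Total = 11 + 15 + 12 + 16 + 24 + 13 + 36 = 127.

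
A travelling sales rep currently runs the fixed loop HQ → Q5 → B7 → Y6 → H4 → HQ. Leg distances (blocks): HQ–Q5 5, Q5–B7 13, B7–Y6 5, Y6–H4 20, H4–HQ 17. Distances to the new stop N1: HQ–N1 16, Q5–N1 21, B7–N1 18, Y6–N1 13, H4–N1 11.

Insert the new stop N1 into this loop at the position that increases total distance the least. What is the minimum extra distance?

Minimum extra distance: 4 blocks, inserting N1 between Y6 and H4.

Insertion cost between consecutive stops i–j is d(i,N1) + d(N1,j) − d(i,j):
  between HQ and Q5: 16 + 21 − 5 = 32
  between Q5 and B7: 21 + 18 − 13 = 26
  between B7 and Y6: 18 + 13 − 5 = 26
  between Y6 and H4: 13 + 11 − 20 = 4
  between H4 and HQ: 11 + 16 − 17 = 10
Cheapest insertion is between Y6 and H4, adding 4.
New total = 60 + 4 = 64.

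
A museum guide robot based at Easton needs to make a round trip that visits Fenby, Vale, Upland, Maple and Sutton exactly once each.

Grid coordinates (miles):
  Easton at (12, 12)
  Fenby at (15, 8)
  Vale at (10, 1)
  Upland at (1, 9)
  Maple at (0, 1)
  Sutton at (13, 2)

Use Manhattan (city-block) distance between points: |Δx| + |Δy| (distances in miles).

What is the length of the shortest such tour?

52 miles — the shortest possible round trip.

With 5 stops there are 5!/2 = 60 distinct round trips (a route and its reverse cost the same).
Easton→Fenby→Vale→Upland→Maple→Sutton→Easton: 7+12+17+9+14+11 = 70
Easton→Fenby→Vale→Upland→Sutton→Maple→Easton: 7+12+17+19+14+23 = 92
Easton→Fenby→Vale→Maple→Upland→Sutton→Easton: 7+12+10+9+19+11 = 68
Easton→Fenby→Vale→Maple→Sutton→Upland→Easton: 7+12+10+14+19+14 = 76
Easton→Fenby→Vale→Sutton→Upland→Maple→Easton: 7+12+4+19+9+23 = 74
Easton→Fenby→Vale→Sutton→Maple→Upland→Easton: 7+12+4+14+9+14 = 60
Easton→Fenby→Upland→Vale→Maple→Sutton→Easton: 7+15+17+10+14+11 = 74
Easton→Fenby→Upland→Vale→Sutton→Maple→Easton: 7+15+17+4+14+23 = 80
Easton→Fenby→Upland→Maple→Vale→Sutton→Easton: 7+15+9+10+4+11 = 56
Easton→Fenby→Upland→Maple→Sutton→Vale→Easton: 7+15+9+14+4+13 = 62
Easton→Fenby→Upland→Sutton→Vale→Maple→Easton: 7+15+19+4+10+23 = 78
Easton→Fenby→Upland→Sutton→Maple→Vale→Easton: 7+15+19+14+10+13 = 78
Easton→Fenby→Maple→Vale→Upland→Sutton→Easton: 7+22+10+17+19+11 = 86
Easton→Fenby→Maple→Vale→Sutton→Upland→Easton: 7+22+10+4+19+14 = 76
… (46 more)
Easton→Fenby→Sutton→Vale→Maple→Upland→Easton: 7+8+4+10+9+14 = 52  ← best
The minimum is 52.
One optimal route: Easton → Fenby → Sutton → Vale → Maple → Upland → Easton (or its reverse).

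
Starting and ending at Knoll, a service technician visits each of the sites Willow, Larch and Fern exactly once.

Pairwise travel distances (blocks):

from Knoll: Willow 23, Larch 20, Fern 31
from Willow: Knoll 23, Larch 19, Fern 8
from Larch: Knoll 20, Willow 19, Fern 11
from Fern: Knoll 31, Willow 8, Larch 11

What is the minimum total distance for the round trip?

Shortest round trip = 62 blocks.

Knoll → Willow → Larch → Fern → Knoll: 23+19+11+31 = 84
Knoll → Willow → Fern → Larch → Knoll: 23+8+11+20 = 62
Knoll → Larch → Willow → Fern → Knoll: 20+19+8+31 = 78
The minimum is 62.
One optimal route: Knoll → Willow → Fern → Larch → Knoll (or its reverse).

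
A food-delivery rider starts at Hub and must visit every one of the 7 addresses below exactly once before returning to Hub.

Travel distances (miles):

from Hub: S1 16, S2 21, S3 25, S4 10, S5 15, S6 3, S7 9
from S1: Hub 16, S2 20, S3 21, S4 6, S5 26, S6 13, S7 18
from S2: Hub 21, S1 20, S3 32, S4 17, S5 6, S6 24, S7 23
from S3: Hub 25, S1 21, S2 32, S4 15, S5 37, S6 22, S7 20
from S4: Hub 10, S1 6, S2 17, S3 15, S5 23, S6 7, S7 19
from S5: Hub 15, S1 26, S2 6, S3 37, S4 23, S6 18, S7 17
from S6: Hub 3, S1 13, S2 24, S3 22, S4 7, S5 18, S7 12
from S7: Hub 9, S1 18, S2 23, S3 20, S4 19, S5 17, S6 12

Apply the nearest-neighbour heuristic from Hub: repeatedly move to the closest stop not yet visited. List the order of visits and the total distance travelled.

Total distance 114 miles via the nearest-neighbour route Hub → S6 → S4 → S1 → S7 → S5 → S2 → S3 → Hub.

Hub → [S6:3 / S7:9 / S4:10 / S5:15 / S1:16 / S2:21 / S3:25] → S6 (3)
S6 → [S4:7 / S7:12 / S1:13 / S5:18 / S3:22 / S2:24] → S4 (7)
S4 → [S1:6 / S3:15 / S2:17 / S7:19 / S5:23] → S1 (6)
S1 → [S7:18 / S2:20 / S3:21 / S5:26] → S7 (18)
S7 → [S5:17 / S3:20 / S2:23] → S5 (17)
S5 → [S2:6 / S3:37] → S2 (6)
S2 → [S3:32] → S3 (32)
Return S3→Hub: 25.
Total = 3 + 7 + 6 + 18 + 17 + 6 + 32 + 25 = 114.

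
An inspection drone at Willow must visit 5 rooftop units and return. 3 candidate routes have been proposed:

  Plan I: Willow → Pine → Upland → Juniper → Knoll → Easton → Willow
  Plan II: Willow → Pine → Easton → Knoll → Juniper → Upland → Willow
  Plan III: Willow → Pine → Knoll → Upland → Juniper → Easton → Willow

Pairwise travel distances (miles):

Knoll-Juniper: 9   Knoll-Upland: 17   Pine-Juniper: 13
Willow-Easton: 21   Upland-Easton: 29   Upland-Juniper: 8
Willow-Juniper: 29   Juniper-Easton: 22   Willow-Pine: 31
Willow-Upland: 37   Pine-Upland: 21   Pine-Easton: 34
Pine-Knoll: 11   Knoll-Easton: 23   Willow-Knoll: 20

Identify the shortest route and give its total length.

Plan I: 31 + 21 + 8 + 9 + 23 + 21 = 113
Plan II: 31 + 34 + 23 + 9 + 8 + 37 = 142
Plan III: 31 + 11 + 17 + 8 + 22 + 21 = 110

Shortest is Plan III, total 110 miles.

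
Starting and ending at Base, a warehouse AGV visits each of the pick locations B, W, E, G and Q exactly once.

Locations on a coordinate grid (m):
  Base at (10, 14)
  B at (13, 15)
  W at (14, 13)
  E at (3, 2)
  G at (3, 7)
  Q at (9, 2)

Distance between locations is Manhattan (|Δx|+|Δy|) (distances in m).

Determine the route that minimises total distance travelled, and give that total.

48 m — the shortest possible round trip.

Base → B → W → E → G → Q → Base: 4+3+22+5+11+13 = 58
Base → B → W → E → Q → G → Base: 4+3+22+6+11+14 = 60
Base → B → W → G → E → Q → Base: 4+3+17+5+6+13 = 48
Base → B → W → G → Q → E → Base: 4+3+17+11+6+19 = 60
Base → B → W → Q → E → G → Base: 4+3+16+6+5+14 = 48
Base → B → W → Q → G → E → Base: 4+3+16+11+5+19 = 58
Base → B → E → W → G → Q → Base: 4+23+22+17+11+13 = 90
Base → B → E → W → Q → G → Base: 4+23+22+16+11+14 = 90
Base → B → E → G → W → Q → Base: 4+23+5+17+16+13 = 78
Base → B → E → G → Q → W → Base: 4+23+5+11+16+5 = 64
Base → B → E → Q → W → G → Base: 4+23+6+16+17+14 = 80
Base → B → E → Q → G → W → Base: 4+23+6+11+17+5 = 66
Base → B → G → W → E → Q → Base: 4+18+17+22+6+13 = 80
Base → B → G → W → Q → E → Base: 4+18+17+16+6+19 = 80
… (46 more)
The minimum is 48.
One optimal route: Base → B → W → G → E → Q → Base (or its reverse).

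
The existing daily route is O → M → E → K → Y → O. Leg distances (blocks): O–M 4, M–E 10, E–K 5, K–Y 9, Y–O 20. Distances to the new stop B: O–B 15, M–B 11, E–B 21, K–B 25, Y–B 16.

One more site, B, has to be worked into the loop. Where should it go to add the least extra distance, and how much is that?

+11 blocks — insert B between Y and O.

Insertion cost between consecutive stops i–j is d(i,B) + d(B,j) − d(i,j):
  between O and M: 15 + 11 − 4 = 22
  between M and E: 11 + 21 − 10 = 22
  between E and K: 21 + 25 − 5 = 41
  between K and Y: 25 + 16 − 9 = 32
  between Y and O: 16 + 15 − 20 = 11
Cheapest insertion is between Y and O, adding 11.
New total = 48 + 11 = 59.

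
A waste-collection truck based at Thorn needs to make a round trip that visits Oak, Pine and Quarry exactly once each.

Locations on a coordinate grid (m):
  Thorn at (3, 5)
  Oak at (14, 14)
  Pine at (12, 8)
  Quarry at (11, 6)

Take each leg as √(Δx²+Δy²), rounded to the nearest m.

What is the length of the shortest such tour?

There are 3 distinct closed tours to check (reversals are equivalent).
Thorn-Oak-Pine-Quarry-Thorn: 14+6+2+8 = 30
Thorn-Oak-Quarry-Pine-Thorn: 14+9+2+9 = 34
Thorn-Pine-Oak-Quarry-Thorn: 9+6+9+8 = 32
The minimum is 30.
One optimal route: Thorn → Oak → Pine → Quarry → Thorn (or its reverse).

Minimum total distance: 30 m.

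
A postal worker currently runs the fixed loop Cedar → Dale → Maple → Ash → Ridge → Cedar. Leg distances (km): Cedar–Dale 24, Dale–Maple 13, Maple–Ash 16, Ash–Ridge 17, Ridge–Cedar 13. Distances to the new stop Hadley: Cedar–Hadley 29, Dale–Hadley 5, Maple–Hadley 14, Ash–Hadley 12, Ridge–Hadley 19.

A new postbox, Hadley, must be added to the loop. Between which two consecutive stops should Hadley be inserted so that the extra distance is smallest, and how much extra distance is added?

Insertion cost between consecutive stops i–j is d(i,Hadley) + d(Hadley,j) − d(i,j):
  between Cedar and Dale: 29 + 5 − 24 = 10
  between Dale and Maple: 5 + 14 − 13 = 6
  between Maple and Ash: 14 + 12 − 16 = 10
  between Ash and Ridge: 12 + 19 − 17 = 14
  between Ridge and Cedar: 19 + 29 − 13 = 35
Cheapest insertion is between Dale and Maple, adding 6.
New total = 83 + 6 = 89.

Adding 6 km by placing Hadley on the Dale–Maple leg.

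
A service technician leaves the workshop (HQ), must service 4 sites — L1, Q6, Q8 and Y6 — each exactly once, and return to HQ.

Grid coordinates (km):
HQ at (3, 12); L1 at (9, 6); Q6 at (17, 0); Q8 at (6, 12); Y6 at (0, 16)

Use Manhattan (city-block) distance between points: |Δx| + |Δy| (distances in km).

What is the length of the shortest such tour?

HQ→L1→Q6→Q8→Y6→HQ: 12+14+23+10+7 = 66
HQ→L1→Q6→Y6→Q8→HQ: 12+14+33+10+3 = 72
HQ→L1→Q8→Q6→Y6→HQ: 12+9+23+33+7 = 84
HQ→L1→Q8→Y6→Q6→HQ: 12+9+10+33+26 = 90
HQ→L1→Y6→Q6→Q8→HQ: 12+19+33+23+3 = 90
HQ→L1→Y6→Q8→Q6→HQ: 12+19+10+23+26 = 90
HQ→Q6→L1→Q8→Y6→HQ: 26+14+9+10+7 = 66
HQ→Q6→L1→Y6→Q8→HQ: 26+14+19+10+3 = 72
HQ→Q6→Q8→L1→Y6→HQ: 26+23+9+19+7 = 84
HQ→Q6→Y6→L1→Q8→HQ: 26+33+19+9+3 = 90
HQ→Q8→L1→Q6→Y6→HQ: 3+9+14+33+7 = 66
HQ→Q8→Q6→L1→Y6→HQ: 3+23+14+19+7 = 66
The minimum is 66.
One optimal route: HQ → L1 → Q6 → Q8 → Y6 → HQ (or its reverse).

Minimum total distance: 66 km.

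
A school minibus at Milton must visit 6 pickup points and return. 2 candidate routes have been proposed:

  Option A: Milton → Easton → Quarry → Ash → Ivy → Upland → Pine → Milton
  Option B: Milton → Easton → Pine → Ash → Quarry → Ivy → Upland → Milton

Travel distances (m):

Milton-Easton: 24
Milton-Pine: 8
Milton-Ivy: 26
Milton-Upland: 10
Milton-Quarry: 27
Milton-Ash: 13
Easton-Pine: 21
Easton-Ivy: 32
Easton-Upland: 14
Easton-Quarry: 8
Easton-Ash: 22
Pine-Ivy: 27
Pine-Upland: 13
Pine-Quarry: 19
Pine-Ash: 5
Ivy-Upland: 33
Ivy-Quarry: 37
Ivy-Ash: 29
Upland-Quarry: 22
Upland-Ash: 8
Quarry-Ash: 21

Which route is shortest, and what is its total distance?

Option A: 24 + 8 + 21 + 29 + 33 + 13 + 8 = 136
Option B: 24 + 21 + 5 + 21 + 37 + 33 + 10 = 151

136 m — Option A is the shortest.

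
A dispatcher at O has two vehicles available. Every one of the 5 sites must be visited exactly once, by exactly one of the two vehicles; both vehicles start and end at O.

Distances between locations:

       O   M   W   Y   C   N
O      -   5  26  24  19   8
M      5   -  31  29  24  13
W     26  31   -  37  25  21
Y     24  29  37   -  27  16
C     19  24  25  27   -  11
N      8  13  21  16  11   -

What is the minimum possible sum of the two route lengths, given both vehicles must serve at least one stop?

112 — the smallest possible combined total.

There are 2^4 − 1 = 15 ways to divide the 5 stops into two non-empty groups. For each, the best each vehicle can do is its own shortest tour through its group:
  {M} + {W, Y, C, N}: 10 + 102 = 112
  {W} + {M, Y, C, N}: 52 + 80 = 132
  {M, W} + {Y, C, N}: 62 + 70 = 132
  {Y} + {M, W, C, N}: 48 + 80 = 128
  {M, Y} + {W, C, N}: 58 + 70 = 128
  {W, Y} + {M, C, N}: 87 + 48 = 135
  … (15 splits in total)
Best: vehicle 1 O → M → O = 10; vehicle 2 O → W → C → Y → N → O = 102; combined 112.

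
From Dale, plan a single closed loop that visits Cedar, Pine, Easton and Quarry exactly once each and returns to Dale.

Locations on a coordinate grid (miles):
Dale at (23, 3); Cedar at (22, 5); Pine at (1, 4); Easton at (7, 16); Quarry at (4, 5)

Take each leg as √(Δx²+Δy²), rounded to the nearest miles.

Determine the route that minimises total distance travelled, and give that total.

Shortest round trip = 56 miles.

With 4 stops there are 4!/2 = 12 distinct round trips (a route and its reverse cost the same).
Dale→Cedar→Pine→Easton→Quarry→Dale: 2+21+13+11+19 = 66
Dale→Cedar→Pine→Quarry→Easton→Dale: 2+21+3+11+21 = 58
Dale→Cedar→Easton→Pine→Quarry→Dale: 2+19+13+3+19 = 56
Dale→Cedar→Easton→Quarry→Pine→Dale: 2+19+11+3+22 = 57
Dale→Cedar→Quarry→Pine→Easton→Dale: 2+18+3+13+21 = 57
Dale→Cedar→Quarry→Easton→Pine→Dale: 2+18+11+13+22 = 66
Dale→Pine→Cedar→Easton→Quarry→Dale: 22+21+19+11+19 = 92
Dale→Pine→Cedar→Quarry→Easton→Dale: 22+21+18+11+21 = 93
Dale→Pine→Easton→Cedar→Quarry→Dale: 22+13+19+18+19 = 91
Dale→Pine→Quarry→Cedar→Easton→Dale: 22+3+18+19+21 = 83
Dale→Easton→Cedar→Pine→Quarry→Dale: 21+19+21+3+19 = 83
Dale→Easton→Pine→Cedar→Quarry→Dale: 21+13+21+18+19 = 92
The minimum is 56.
One optimal route: Dale → Cedar → Easton → Pine → Quarry → Dale (or its reverse).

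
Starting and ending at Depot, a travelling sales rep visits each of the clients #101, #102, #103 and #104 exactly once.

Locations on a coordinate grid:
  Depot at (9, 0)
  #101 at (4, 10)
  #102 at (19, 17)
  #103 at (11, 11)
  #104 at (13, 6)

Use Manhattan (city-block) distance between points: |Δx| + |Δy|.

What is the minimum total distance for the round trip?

There are 12 distinct closed tours to check (reversals are equivalent).
Depot → #101 → #102 → #103 → #104 → Depot: 15+22+14+7+10 = 68
Depot → #101 → #102 → #104 → #103 → Depot: 15+22+17+7+13 = 74
Depot → #101 → #103 → #102 → #104 → Depot: 15+8+14+17+10 = 64
Depot → #101 → #103 → #104 → #102 → Depot: 15+8+7+17+27 = 74
Depot → #101 → #104 → #102 → #103 → Depot: 15+13+17+14+13 = 72
Depot → #101 → #104 → #103 → #102 → Depot: 15+13+7+14+27 = 76
Depot → #102 → #101 → #103 → #104 → Depot: 27+22+8+7+10 = 74
Depot → #102 → #101 → #104 → #103 → Depot: 27+22+13+7+13 = 82
Depot → #102 → #103 → #101 → #104 → Depot: 27+14+8+13+10 = 72
Depot → #102 → #104 → #101 → #103 → Depot: 27+17+13+8+13 = 78
Depot → #103 → #101 → #102 → #104 → Depot: 13+8+22+17+10 = 70
Depot → #103 → #102 → #101 → #104 → Depot: 13+14+22+13+10 = 72
The minimum is 64.
One optimal route: Depot → #101 → #103 → #102 → #104 → Depot (or its reverse).

Minimum total distance: 64.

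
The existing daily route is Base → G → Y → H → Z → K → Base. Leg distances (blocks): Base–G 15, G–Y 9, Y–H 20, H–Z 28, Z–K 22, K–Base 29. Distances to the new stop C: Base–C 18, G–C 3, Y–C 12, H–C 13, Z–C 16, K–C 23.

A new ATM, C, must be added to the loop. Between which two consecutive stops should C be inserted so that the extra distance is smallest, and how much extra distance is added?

Minimum extra distance: 1 blocks, inserting C between H and Z.

Insertion cost between consecutive stops i–j is d(i,C) + d(C,j) − d(i,j):
  between Base and G: 18 + 3 − 15 = 6
  between G and Y: 3 + 12 − 9 = 6
  between Y and H: 12 + 13 − 20 = 5
  between H and Z: 13 + 16 − 28 = 1
  between Z and K: 16 + 23 − 22 = 17
  between K and Base: 23 + 18 − 29 = 12
Cheapest insertion is between H and Z, adding 1.
New total = 123 + 1 = 124.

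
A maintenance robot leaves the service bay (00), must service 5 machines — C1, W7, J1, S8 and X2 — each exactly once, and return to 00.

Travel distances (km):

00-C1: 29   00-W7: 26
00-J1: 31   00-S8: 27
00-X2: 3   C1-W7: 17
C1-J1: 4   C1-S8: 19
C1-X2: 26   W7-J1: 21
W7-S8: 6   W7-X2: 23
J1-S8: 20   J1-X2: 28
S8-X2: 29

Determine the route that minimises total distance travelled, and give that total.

85 km — the shortest possible round trip.

There are 60 distinct closed tours to check (reversals are equivalent).
00 - C1 - W7 - J1 - S8 - X2 - 00: 29+17+21+20+29+3 = 119
00 - C1 - W7 - J1 - X2 - S8 - 00: 29+17+21+28+29+27 = 151
00 - C1 - W7 - S8 - J1 - X2 - 00: 29+17+6+20+28+3 = 103
00 - C1 - W7 - S8 - X2 - J1 - 00: 29+17+6+29+28+31 = 140
00 - C1 - W7 - X2 - J1 - S8 - 00: 29+17+23+28+20+27 = 144
00 - C1 - W7 - X2 - S8 - J1 - 00: 29+17+23+29+20+31 = 149
00 - C1 - J1 - W7 - S8 - X2 - 00: 29+4+21+6+29+3 = 92
00 - C1 - J1 - W7 - X2 - S8 - 00: 29+4+21+23+29+27 = 133
00 - C1 - J1 - S8 - W7 - X2 - 00: 29+4+20+6+23+3 = 85
00 - C1 - J1 - S8 - X2 - W7 - 00: 29+4+20+29+23+26 = 131
00 - C1 - J1 - X2 - W7 - S8 - 00: 29+4+28+23+6+27 = 117
00 - C1 - J1 - X2 - S8 - W7 - 00: 29+4+28+29+6+26 = 122
00 - C1 - S8 - W7 - J1 - X2 - 00: 29+19+6+21+28+3 = 106
00 - C1 - S8 - W7 - X2 - J1 - 00: 29+19+6+23+28+31 = 136
… (46 more)
The minimum is 85.
One optimal route: 00 → C1 → J1 → S8 → W7 → X2 → 00 (or its reverse).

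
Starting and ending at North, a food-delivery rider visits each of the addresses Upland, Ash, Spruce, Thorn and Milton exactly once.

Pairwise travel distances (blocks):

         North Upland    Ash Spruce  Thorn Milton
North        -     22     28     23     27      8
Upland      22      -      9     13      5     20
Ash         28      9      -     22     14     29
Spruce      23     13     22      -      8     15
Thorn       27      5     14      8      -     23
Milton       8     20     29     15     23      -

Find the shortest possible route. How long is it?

There are 60 distinct closed tours to check (reversals are equivalent).
North → Upland → Ash → Spruce → Thorn → Milton → North: 22+9+22+8+23+8 = 92
North → Upland → Ash → Spruce → Milton → Thorn → North: 22+9+22+15+23+27 = 118
North → Upland → Ash → Thorn → Spruce → Milton → North: 22+9+14+8+15+8 = 76
North → Upland → Ash → Thorn → Milton → Spruce → North: 22+9+14+23+15+23 = 106
North → Upland → Ash → Milton → Spruce → Thorn → North: 22+9+29+15+8+27 = 110
North → Upland → Ash → Milton → Thorn → Spruce → North: 22+9+29+23+8+23 = 114
North → Upland → Spruce → Ash → Thorn → Milton → North: 22+13+22+14+23+8 = 102
North → Upland → Spruce → Ash → Milton → Thorn → North: 22+13+22+29+23+27 = 136
North → Upland → Spruce → Thorn → Ash → Milton → North: 22+13+8+14+29+8 = 94
North → Upland → Spruce → Thorn → Milton → Ash → North: 22+13+8+23+29+28 = 123
North → Upland → Spruce → Milton → Ash → Thorn → North: 22+13+15+29+14+27 = 120
North → Upland → Spruce → Milton → Thorn → Ash → North: 22+13+15+23+14+28 = 115
North → Upland → Thorn → Ash → Spruce → Milton → North: 22+5+14+22+15+8 = 86
North → Upland → Thorn → Ash → Milton → Spruce → North: 22+5+14+29+15+23 = 108
… (46 more)
North → Ash → Upland → Thorn → Spruce → Milton → North: 28+9+5+8+15+8 = 73  ← best
The minimum is 73.
One optimal route: North → Ash → Upland → Thorn → Spruce → Milton → North (or its reverse).

73 blocks — the shortest possible round trip.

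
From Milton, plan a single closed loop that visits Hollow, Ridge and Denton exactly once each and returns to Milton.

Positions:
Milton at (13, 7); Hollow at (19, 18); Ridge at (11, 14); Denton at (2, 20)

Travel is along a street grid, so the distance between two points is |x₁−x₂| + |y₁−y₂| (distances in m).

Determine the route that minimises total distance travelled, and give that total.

60 m — the shortest possible round trip.

Milton - Hollow - Ridge - Denton - Milton: 17+12+15+24 = 68
Milton - Hollow - Denton - Ridge - Milton: 17+19+15+9 = 60
Milton - Ridge - Hollow - Denton - Milton: 9+12+19+24 = 64
The minimum is 60.
One optimal route: Milton → Hollow → Denton → Ridge → Milton (or its reverse).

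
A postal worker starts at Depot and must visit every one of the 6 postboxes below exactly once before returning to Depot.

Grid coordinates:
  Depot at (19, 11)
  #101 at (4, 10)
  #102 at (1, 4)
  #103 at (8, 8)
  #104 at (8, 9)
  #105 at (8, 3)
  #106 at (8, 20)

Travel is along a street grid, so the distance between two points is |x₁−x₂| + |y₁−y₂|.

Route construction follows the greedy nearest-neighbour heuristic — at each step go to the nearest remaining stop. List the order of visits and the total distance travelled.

Nearest-neighbour total = 70; route Depot → #104 → #103 → #105 → #102 → #101 → #106 → Depot.

At Depot the remaining stops are #104 13, #103 14, #101 16, #105 19, #106 20, #102 25; go to #104.
At #104 the remaining stops are #103 1, #101 5, #105 6, #106 11, #102 12; go to #103.
At #103 the remaining stops are #105 5, #101 6, #102 11, #106 12; go to #105.
At #105 the remaining stops are #102 8, #101 11, #106 17; go to #102.
At #102 the remaining stops are #101 9, #106 23; go to #101.
At #101 the remaining stops are #106 14; go to #106.
Return #106→Depot: 20.
Total = 13 + 1 + 5 + 8 + 9 + 14 + 20 = 70.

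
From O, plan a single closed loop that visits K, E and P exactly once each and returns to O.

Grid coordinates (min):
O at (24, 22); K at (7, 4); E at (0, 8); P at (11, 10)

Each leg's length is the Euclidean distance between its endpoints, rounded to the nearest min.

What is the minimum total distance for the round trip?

O - K - E - P - O: 25+8+11+18 = 62
O - K - P - E - O: 25+7+11+28 = 71
O - E - K - P - O: 28+8+7+18 = 61
The minimum is 61.
One optimal route: O → E → K → P → O (or its reverse).

61 min — the shortest possible round trip.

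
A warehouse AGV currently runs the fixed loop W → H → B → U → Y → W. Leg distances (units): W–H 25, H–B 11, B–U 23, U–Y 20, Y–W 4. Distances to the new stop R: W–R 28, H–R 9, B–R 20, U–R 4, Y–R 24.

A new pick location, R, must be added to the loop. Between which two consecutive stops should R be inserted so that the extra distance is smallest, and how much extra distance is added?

Adding 1 by placing R on the B–U leg.

Insertion cost between consecutive stops i–j is d(i,R) + d(R,j) − d(i,j):
  between W and H: 28 + 9 − 25 = 12
  between H and B: 9 + 20 − 11 = 18
  between B and U: 20 + 4 − 23 = 1
  between U and Y: 4 + 24 − 20 = 8
  between Y and W: 24 + 28 − 4 = 48
Cheapest insertion is between B and U, adding 1.
New total = 83 + 1 = 84.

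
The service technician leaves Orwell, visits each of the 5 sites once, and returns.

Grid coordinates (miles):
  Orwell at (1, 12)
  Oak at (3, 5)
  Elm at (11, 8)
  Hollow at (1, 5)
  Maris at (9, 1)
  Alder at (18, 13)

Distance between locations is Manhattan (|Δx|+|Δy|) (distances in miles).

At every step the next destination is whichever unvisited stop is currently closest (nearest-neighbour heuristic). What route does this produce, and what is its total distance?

Nearest-neighbour total = 58 miles; route Orwell → Hollow → Oak → Maris → Elm → Alder → Orwell.

Orwell → [Hollow:7 / Oak:9 / Elm:14 / Alder:18 / Maris:19] → Hollow (7)
Hollow → [Oak:2 / Maris:12 / Elm:13 / Alder:25] → Oak (2)
Oak → [Maris:10 / Elm:11 / Alder:23] → Maris (10)
Maris → [Elm:9 / Alder:21] → Elm (9)
Elm → [Alder:12] → Alder (12)
Return Alder→Orwell: 18.
Total = 7 + 2 + 10 + 9 + 12 + 18 = 58.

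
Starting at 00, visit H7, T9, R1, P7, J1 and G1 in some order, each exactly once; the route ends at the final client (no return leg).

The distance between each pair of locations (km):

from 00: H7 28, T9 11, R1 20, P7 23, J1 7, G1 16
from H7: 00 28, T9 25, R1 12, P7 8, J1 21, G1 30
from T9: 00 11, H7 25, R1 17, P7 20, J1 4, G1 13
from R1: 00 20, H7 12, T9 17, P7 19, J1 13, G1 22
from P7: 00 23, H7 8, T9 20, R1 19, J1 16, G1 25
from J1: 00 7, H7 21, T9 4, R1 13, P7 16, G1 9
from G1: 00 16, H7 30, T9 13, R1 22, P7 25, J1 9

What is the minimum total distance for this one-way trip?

There are 6! = 720 possible orderings.
00 - H7 - T9 - R1 - P7 - J1 - G1: 28+25+17+19+16+9 = 114
00 - H7 - T9 - R1 - P7 - G1 - J1: 28+25+17+19+25+9 = 123
00 - H7 - T9 - R1 - J1 - P7 - G1: 28+25+17+13+16+25 = 124
00 - H7 - T9 - R1 - J1 - G1 - P7: 28+25+17+13+9+25 = 117
00 - H7 - T9 - R1 - G1 - P7 - J1: 28+25+17+22+25+16 = 133
00 - H7 - T9 - R1 - G1 - J1 - P7: 28+25+17+22+9+16 = 117
00 - H7 - T9 - P7 - R1 - J1 - G1: 28+25+20+19+13+9 = 114
00 - H7 - T9 - P7 - R1 - G1 - J1: 28+25+20+19+22+9 = 123
… (712 more)
00 - T9 - J1 - G1 - R1 - H7 - P7: 11+4+9+22+12+8 = 66  ← best
The minimum is 66.
One shortest path: 00 → T9 → J1 → G1 → R1 → H7 → P7.

66 km — the minimum one-way total.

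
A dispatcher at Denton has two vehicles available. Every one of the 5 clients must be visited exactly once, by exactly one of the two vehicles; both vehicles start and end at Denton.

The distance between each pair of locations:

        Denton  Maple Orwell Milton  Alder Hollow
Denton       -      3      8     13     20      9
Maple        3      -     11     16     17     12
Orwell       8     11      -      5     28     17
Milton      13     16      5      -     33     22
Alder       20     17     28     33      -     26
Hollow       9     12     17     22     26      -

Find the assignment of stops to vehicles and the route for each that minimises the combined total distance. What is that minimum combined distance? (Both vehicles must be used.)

Try each way of splitting the stops between the two vehicles (each non-empty) and, for each split, find the best tour for each vehicle:
  {Maple} + {Orwell, Milton, Alder, Hollow}: 6 + 81 = 87
  {Orwell} + {Maple, Milton, Alder, Hollow}: 16 + 81 = 97
  {Maple, Orwell} + {Milton, Alder, Hollow}: 22 + 81 = 103
  {Milton} + {Maple, Orwell, Alder, Hollow}: 26 + 71 = 97
  {Maple, Milton} + {Orwell, Alder, Hollow}: 32 + 71 = 103
  {Orwell, Milton} + {Maple, Alder, Hollow}: 26 + 55 = 81
  … (15 splits in total)
Best: vehicle 1 Denton → Orwell → Milton → Denton = 26; vehicle 2 Denton → Maple → Alder → Hollow → Denton = 55; combined 81.

Minimum combined distance: 81.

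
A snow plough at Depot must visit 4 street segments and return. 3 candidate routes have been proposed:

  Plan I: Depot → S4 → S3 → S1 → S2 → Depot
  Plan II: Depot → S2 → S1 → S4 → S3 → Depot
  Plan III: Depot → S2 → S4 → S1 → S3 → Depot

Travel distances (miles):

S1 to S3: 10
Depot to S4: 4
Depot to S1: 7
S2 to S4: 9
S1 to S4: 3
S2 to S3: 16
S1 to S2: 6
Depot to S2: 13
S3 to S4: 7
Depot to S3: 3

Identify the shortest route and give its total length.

Plan I: 4 + 7 + 10 + 6 + 13 = 40
Plan II: 13 + 6 + 3 + 7 + 3 = 32
Plan III: 13 + 9 + 3 + 10 + 3 = 38

32 miles — Plan II is the shortest.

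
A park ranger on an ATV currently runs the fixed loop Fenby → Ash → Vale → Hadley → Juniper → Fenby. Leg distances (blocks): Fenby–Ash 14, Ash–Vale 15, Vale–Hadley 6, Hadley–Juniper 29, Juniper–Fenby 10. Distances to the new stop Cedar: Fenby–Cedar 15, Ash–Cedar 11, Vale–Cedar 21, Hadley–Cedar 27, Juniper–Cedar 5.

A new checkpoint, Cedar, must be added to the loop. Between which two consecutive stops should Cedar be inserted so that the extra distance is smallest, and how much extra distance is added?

+3 blocks — insert Cedar between Hadley and Juniper.

Insertion cost between consecutive stops i–j is d(i,Cedar) + d(Cedar,j) − d(i,j):
  between Fenby and Ash: 15 + 11 − 14 = 12
  between Ash and Vale: 11 + 21 − 15 = 17
  between Vale and Hadley: 21 + 27 − 6 = 42
  between Hadley and Juniper: 27 + 5 − 29 = 3
  between Juniper and Fenby: 5 + 15 − 10 = 10
Cheapest insertion is between Hadley and Juniper, adding 3.
New total = 74 + 3 = 77.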